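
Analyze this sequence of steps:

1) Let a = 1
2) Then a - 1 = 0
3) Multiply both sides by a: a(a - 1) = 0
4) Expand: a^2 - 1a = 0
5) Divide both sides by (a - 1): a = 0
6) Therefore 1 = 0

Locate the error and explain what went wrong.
Step 5: Divide both sides by (a - 1): a = 0

Step 5 divides both sides by (a - 1). However, since a = 1, we have (a - 1) = 0. Division by zero is undefined, making this step invalid.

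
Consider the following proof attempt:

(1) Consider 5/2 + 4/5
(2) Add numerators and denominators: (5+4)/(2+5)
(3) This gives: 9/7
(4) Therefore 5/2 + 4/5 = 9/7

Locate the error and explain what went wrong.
Step 2: Add numerators and denominators: (5+4)/(2+5)

Step 2 incorrectly adds fractions by separately adding numerators and denominators. This is wrong. The correct method requires a common denominator: 5/2 + 4/5 = (5×5 + 4×2)/(2×5) = 33/10 = 33/10. The method used gives 9/7, which is different.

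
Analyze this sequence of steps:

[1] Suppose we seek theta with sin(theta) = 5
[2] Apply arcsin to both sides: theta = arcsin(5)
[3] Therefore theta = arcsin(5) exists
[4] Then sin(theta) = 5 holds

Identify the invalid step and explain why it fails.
Step 2: Apply arcsin to both sides: theta = arcsin(5)

Step 2 applies arcsin to 5. However, arcsin(x) is only defined for x in [-1, 1] because sin(theta) can only produce values in that range. Since |5| > 1, arcsin(5) is undefined. There is no angle whose sine equals 5.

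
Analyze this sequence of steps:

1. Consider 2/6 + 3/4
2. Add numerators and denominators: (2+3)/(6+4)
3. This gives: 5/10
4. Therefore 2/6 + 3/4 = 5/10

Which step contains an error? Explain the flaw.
Step 2: Add numerators and denominators: (2+3)/(6+4)

Step 2 incorrectly adds fractions by separately adding numerators and denominators. This is wrong. The correct method requires a common denominator: 2/6 + 3/4 = (2×4 + 3×6)/(6×4) = 26/24 = 13/12. The method used gives 5/10, which is different.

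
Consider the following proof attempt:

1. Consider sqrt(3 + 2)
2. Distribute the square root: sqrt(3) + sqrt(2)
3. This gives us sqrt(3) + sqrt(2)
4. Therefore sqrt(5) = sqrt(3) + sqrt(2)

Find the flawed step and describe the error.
Step 2: Distribute the square root: sqrt(3) + sqrt(2)

Step 2 incorrectly 'distributes' the square root over addition. The square root function does not distribute: sqrt(a + b) ≠ sqrt(a) + sqrt(b). In fact, sqrt(3 + 2) = sqrt(5) ≈ 2.2361, while sqrt(3) + sqrt(2) ≈ 3.1463.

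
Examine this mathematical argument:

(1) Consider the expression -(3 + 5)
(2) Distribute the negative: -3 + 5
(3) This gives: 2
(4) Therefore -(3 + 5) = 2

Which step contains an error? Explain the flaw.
Step 2: Distribute the negative: -3 + 5

Step 2 incorrectly distributes the negative sign. The correct distribution is -(3 + 5) = -3 - 5 = -8. The negative must be applied to both terms, not just the first. The error treats -(3 + 5) as -3 + 5, which equals 2 instead of -8.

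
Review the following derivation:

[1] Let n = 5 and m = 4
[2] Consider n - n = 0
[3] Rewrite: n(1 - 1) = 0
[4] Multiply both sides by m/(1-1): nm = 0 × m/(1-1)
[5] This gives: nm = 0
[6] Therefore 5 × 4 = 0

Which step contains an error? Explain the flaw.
Step 4: Multiply both sides by m/(1-1): nm = 0 × m/(1-1)

Step 4 multiplies both sides by m/(1-1). However, 1-1 = 0, so this is multiplication by m/0, which is undefined. We cannot multiply by an undefined expression.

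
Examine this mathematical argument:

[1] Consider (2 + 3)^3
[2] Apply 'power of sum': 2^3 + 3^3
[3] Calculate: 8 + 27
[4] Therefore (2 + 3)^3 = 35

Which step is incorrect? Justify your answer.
Step 2: Apply 'power of sum': 2^3 + 3^3

Step 2 incorrectly applies a non-existent rule '(a+b)^n = a^n + b^n'. This is false in general. The correct expansion uses the binomial theorem. The actual value is (2 + 3)^3 = 5^3 = 125, not 35.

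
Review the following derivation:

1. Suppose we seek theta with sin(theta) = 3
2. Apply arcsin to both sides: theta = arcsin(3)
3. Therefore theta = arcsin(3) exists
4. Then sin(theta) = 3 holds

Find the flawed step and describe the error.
Step 2: Apply arcsin to both sides: theta = arcsin(3)

Step 2 applies arcsin to 3. However, arcsin(x) is only defined for x in [-1, 1] because sin(theta) can only produce values in that range. Since |3| > 1, arcsin(3) is undefined. There is no angle whose sine equals 3.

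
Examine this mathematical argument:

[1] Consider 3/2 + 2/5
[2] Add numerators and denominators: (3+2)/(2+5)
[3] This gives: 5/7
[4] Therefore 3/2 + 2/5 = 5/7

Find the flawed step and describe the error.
Step 2: Add numerators and denominators: (3+2)/(2+5)

Step 2 incorrectly adds fractions by separately adding numerators and denominators. This is wrong. The correct method requires a common denominator: 3/2 + 2/5 = (3×5 + 2×2)/(2×5) = 19/10 = 19/10. The method used gives 5/7, which is different.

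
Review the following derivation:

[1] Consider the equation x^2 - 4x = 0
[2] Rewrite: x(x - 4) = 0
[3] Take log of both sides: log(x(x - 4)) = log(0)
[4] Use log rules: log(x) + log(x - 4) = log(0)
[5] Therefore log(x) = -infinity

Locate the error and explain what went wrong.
Step 3: Take log of both sides: log(x(x - 4)) = log(0)

Step 3 takes the logarithm of both sides, resulting in log(0) on the right side. The logarithm is only defined for positive numbers; log(0) is undefined (approaches negative infinity). This operation is invalid.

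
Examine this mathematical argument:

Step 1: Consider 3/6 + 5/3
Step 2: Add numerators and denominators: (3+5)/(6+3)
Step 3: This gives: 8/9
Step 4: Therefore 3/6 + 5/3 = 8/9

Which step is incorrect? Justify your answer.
Step 2: Add numerators and denominators: (3+5)/(6+3)

Step 2 incorrectly adds fractions by separately adding numerators and denominators. This is wrong. The correct method requires a common denominator: 3/6 + 5/3 = (3×3 + 5×6)/(6×3) = 39/18 = 13/6. The method used gives 8/9, which is different.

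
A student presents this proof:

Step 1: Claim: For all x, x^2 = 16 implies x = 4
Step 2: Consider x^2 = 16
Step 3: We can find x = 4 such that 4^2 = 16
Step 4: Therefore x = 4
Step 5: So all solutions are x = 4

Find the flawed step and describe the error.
Step 4: Therefore x = 4

Step 4 incorrectly concludes that x = 4 is the only solution. The proof shows that x = 4 is A solution (existence), but does not show it is the ONLY solution (uniqueness). In fact, x = -4 is also a solution since (-4)^2 = 16. Finding one solution doesn't prove there are no others.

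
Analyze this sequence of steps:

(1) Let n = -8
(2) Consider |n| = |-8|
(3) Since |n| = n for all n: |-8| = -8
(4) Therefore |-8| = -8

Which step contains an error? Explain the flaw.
Step 3: Since |n| = n for all n: |-8| = -8

Step 3 incorrectly states that |n| = n for all n. The correct definition is |n| = n when n >= 0, and |n| = -n when n < 0. Since -8 < 0, we have |-8| = -(-8) = 8, not -8.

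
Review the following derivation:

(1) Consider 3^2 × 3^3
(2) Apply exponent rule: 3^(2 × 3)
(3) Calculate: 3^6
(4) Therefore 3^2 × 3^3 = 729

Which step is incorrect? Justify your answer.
Step 2: Apply exponent rule: 3^(2 × 3)

Step 2 incorrectly states that a^b × a^c = a^(b×c). The correct rule is a^b × a^c = a^(b+c). The actual value is 3^2 × 3^3 = 3^5 = 243, not 3^6 = 729.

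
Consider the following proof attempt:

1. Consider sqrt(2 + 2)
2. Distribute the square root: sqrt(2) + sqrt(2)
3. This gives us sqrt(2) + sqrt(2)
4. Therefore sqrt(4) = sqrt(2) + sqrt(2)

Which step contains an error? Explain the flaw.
Step 2: Distribute the square root: sqrt(2) + sqrt(2)

Step 2 incorrectly 'distributes' the square root over addition. The square root function does not distribute: sqrt(a + b) ≠ sqrt(a) + sqrt(b). In fact, sqrt(2 + 2) = sqrt(4) ≈ 2.0000, while sqrt(2) + sqrt(2) ≈ 2.8284.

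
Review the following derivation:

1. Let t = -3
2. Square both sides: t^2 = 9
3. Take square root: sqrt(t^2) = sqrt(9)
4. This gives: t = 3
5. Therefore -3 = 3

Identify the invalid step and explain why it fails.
Step 4: This gives: t = 3

Step 4 incorrectly states that sqrt(t^2) = t. The correct identity is sqrt(t^2) = |t|. Since t = -3 < 0, we have sqrt(t^2) = |-3| = 3, not t = -3.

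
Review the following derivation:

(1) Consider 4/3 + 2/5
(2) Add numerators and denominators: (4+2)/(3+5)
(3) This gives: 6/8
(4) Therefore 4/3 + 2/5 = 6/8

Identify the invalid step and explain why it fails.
Step 2: Add numerators and denominators: (4+2)/(3+5)

Step 2 incorrectly adds fractions by separately adding numerators and denominators. This is wrong. The correct method requires a common denominator: 4/3 + 2/5 = (4×5 + 2×3)/(3×5) = 26/15 = 26/15. The method used gives 6/8, which is different.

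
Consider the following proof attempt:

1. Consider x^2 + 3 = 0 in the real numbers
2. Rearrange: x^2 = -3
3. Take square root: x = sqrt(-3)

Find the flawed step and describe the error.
Step 3: Take square root: x = sqrt(-3)

Step 3 takes the square root of -3, which is negative. In the real number system, the square root of a negative number is undefined. The equation x^2 + 3 = 0 has no real solutions. Square roots of negative numbers only exist in the complex numbers.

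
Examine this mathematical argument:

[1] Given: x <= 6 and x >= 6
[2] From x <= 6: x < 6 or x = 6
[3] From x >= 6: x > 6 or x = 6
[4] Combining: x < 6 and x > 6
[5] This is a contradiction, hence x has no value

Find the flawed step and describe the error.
Step 4: Combining: x < 6 and x > 6

Step 4 incorrectly combines the conditions. From x <= 6 and x >= 6, the intersection is x = 6. The error treats the 'or' cases as 'and' requirements. The correct conclusion is that x = 6 is the unique solution, not that no solution exists.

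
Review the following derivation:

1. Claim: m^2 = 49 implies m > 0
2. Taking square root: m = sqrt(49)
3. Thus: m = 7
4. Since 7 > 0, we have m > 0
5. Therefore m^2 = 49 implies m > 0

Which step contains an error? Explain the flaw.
Step 2: Taking square root: m = sqrt(49)

Step 2 takes the square root and assumes the positive root only. The equation m^2 = 49 actually has two solutions: m = 7 and m = -7. The proof silently assumes m > 0 without justification, then uses this assumption to conclude m > 0, which is circular. The counterexample m = -7 shows the claim is false.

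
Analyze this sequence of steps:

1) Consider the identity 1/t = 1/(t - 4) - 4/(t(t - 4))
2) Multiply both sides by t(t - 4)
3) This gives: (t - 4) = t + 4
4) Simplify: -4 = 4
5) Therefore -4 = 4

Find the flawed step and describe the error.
Step 3: This gives: (t - 4) = t + 4

Step 3 makes a sign error when clearing denominators. Multiplying -4/(t(t - 4)) by t(t - 4) gives -4, not +4. The correct result is (t - 4) = t - 4, which is trivially true, not (t - 4) = t + 4. (Step 1 is a valid identity: 1/(t - 4) - 4/(t(t - 4)) = (t - 4)/(t(t - 4)) = 1/t.)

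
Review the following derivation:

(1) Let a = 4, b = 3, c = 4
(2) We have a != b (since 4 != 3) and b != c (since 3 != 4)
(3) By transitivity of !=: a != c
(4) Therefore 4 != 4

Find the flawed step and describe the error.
Step 3: By transitivity of !=: a != c

Step 3 incorrectly applies transitivity to the '!=' relation. Transitivity states: if a R b and b R c, then a R c. However, '!=' is not transitive. Counterexample: 4 != 3 and 3 != 4, but 4 = 4 (both equal 4). Transitivity holds for relations like <, <=, =, but not for !=.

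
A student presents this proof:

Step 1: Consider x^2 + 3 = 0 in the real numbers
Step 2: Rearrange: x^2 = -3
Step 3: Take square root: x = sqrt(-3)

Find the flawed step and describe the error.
Step 3: Take square root: x = sqrt(-3)

Step 3 takes the square root of -3, which is negative. In the real number system, the square root of a negative number is undefined. The equation x^2 + 3 = 0 has no real solutions. Square roots of negative numbers only exist in the complex numbers.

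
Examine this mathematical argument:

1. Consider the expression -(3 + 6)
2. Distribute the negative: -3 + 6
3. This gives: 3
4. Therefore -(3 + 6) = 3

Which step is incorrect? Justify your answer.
Step 2: Distribute the negative: -3 + 6

Step 2 incorrectly distributes the negative sign. The correct distribution is -(3 + 6) = -3 - 6 = -9. The negative must be applied to both terms, not just the first. The error treats -(3 + 6) as -3 + 6, which equals 3 instead of -9.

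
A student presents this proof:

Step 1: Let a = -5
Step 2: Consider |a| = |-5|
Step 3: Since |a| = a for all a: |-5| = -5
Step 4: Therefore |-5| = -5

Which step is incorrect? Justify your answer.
Step 3: Since |a| = a for all a: |-5| = -5

Step 3 incorrectly states that |a| = a for all a. The correct definition is |a| = a when a >= 0, and |a| = -a when a < 0. Since -5 < 0, we have |-5| = -(-5) = 5, not -5.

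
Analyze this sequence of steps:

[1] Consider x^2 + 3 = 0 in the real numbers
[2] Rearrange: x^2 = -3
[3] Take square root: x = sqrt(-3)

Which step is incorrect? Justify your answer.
Step 3: Take square root: x = sqrt(-3)

Step 3 takes the square root of -3, which is negative. In the real number system, the square root of a negative number is undefined. The equation x^2 + 3 = 0 has no real solutions. Square roots of negative numbers only exist in the complex numbers.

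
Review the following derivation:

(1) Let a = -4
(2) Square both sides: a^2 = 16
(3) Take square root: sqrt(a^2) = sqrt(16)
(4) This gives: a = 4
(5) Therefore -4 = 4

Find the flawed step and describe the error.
Step 4: This gives: a = 4

Step 4 incorrectly states that sqrt(a^2) = a. The correct identity is sqrt(a^2) = |a|. Since a = -4 < 0, we have sqrt(a^2) = |-4| = 4, not a = -4.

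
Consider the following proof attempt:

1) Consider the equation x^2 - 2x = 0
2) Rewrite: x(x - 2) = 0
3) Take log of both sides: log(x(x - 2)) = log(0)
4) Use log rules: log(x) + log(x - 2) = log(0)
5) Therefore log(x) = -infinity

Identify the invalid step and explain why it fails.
Step 3: Take log of both sides: log(x(x - 2)) = log(0)

Step 3 takes the logarithm of both sides, resulting in log(0) on the right side. The logarithm is only defined for positive numbers; log(0) is undefined (approaches negative infinity). This operation is invalid.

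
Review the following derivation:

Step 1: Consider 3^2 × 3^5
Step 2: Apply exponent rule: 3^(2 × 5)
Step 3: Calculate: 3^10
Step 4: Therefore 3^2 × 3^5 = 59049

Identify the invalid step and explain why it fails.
Step 2: Apply exponent rule: 3^(2 × 5)

Step 2 incorrectly states that a^b × a^c = a^(b×c). The correct rule is a^b × a^c = a^(b+c). The actual value is 3^2 × 3^5 = 3^7 = 2187, not 3^10 = 59049.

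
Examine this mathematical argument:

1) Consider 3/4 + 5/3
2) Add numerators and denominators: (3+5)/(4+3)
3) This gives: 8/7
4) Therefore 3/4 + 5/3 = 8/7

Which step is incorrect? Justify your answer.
Step 2: Add numerators and denominators: (3+5)/(4+3)

Step 2 incorrectly adds fractions by separately adding numerators and denominators. This is wrong. The correct method requires a common denominator: 3/4 + 5/3 = (3×3 + 5×4)/(4×3) = 29/12 = 29/12. The method used gives 8/7, which is different.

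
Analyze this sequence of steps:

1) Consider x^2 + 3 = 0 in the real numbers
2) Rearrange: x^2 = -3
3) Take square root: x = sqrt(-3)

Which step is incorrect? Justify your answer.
Step 3: Take square root: x = sqrt(-3)

Step 3 takes the square root of -3, which is negative. In the real number system, the square root of a negative number is undefined. The equation x^2 + 3 = 0 has no real solutions. Square roots of negative numbers only exist in the complex numbers.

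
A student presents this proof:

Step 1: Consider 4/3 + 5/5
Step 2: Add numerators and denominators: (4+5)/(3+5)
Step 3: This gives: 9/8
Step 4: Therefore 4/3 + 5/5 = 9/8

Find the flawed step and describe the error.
Step 2: Add numerators and denominators: (4+5)/(3+5)

Step 2 incorrectly adds fractions by separately adding numerators and denominators. This is wrong. The correct method requires a common denominator: 4/3 + 5/5 = (4×5 + 5×3)/(3×5) = 35/15 = 7/3. The method used gives 9/8, which is different.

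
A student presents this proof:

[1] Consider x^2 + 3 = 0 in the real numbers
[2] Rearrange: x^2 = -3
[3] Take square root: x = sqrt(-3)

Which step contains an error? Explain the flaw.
Step 3: Take square root: x = sqrt(-3)

Step 3 takes the square root of -3, which is negative. In the real number system, the square root of a negative number is undefined. The equation x^2 + 3 = 0 has no real solutions. Square roots of negative numbers only exist in the complex numbers.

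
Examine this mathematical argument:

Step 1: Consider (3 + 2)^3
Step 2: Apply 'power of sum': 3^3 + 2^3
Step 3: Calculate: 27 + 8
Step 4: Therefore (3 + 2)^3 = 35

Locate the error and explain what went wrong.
Step 2: Apply 'power of sum': 3^3 + 2^3

Step 2 incorrectly applies a non-existent rule '(a+b)^n = a^n + b^n'. This is false in general. The correct expansion uses the binomial theorem. The actual value is (3 + 2)^3 = 5^3 = 125, not 35.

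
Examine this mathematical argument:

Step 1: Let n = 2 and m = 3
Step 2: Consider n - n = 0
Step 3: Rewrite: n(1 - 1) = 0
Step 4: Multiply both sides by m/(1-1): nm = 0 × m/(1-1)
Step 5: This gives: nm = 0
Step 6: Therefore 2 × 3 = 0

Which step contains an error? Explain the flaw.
Step 4: Multiply both sides by m/(1-1): nm = 0 × m/(1-1)

Step 4 multiplies both sides by m/(1-1). However, 1-1 = 0, so this is multiplication by m/0, which is undefined. We cannot multiply by an undefined expression.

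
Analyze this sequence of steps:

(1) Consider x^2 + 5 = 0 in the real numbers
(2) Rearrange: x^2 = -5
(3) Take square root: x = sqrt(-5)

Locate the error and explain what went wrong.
Step 3: Take square root: x = sqrt(-5)

Step 3 takes the square root of -5, which is negative. In the real number system, the square root of a negative number is undefined. The equation x^2 + 5 = 0 has no real solutions. Square roots of negative numbers only exist in the complex numbers.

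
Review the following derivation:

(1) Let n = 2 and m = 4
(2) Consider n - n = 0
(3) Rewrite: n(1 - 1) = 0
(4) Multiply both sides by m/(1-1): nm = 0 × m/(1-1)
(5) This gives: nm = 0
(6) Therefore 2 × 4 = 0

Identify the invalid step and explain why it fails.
Step 4: Multiply both sides by m/(1-1): nm = 0 × m/(1-1)

Step 4 multiplies both sides by m/(1-1). However, 1-1 = 0, so this is multiplication by m/0, which is undefined. We cannot multiply by an undefined expression.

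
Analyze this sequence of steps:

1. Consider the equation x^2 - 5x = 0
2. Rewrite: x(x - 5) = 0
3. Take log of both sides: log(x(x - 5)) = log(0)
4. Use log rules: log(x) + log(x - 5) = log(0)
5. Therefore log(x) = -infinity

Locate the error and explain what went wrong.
Step 3: Take log of both sides: log(x(x - 5)) = log(0)

Step 3 takes the logarithm of both sides, resulting in log(0) on the right side. The logarithm is only defined for positive numbers; log(0) is undefined (approaches negative infinity). This operation is invalid.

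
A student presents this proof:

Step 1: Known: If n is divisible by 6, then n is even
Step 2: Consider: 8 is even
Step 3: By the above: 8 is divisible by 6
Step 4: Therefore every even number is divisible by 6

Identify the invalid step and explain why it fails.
Step 3: By the above: 8 is divisible by 6

Step 3 commits the fallacy of affirming the consequent. The known fact 'divisible by 6 → even' does NOT imply 'even → divisible by 6'. That would be the converse, which is false. For example, 8 is even but 8 ÷ 6 = 1.33, which is not an integer.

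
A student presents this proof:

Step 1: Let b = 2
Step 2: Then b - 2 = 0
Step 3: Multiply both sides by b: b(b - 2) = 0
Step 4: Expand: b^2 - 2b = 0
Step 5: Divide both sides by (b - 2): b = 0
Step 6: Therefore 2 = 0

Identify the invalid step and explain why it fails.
Step 5: Divide both sides by (b - 2): b = 0

Step 5 divides both sides by (b - 2). However, since b = 2, we have (b - 2) = 0. Division by zero is undefined, making this step invalid.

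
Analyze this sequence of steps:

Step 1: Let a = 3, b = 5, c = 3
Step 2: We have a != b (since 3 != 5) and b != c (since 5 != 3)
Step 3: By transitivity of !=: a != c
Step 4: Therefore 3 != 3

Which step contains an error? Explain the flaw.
Step 3: By transitivity of !=: a != c

Step 3 incorrectly applies transitivity to the '!=' relation. Transitivity states: if a R b and b R c, then a R c. However, '!=' is not transitive. Counterexample: 3 != 5 and 5 != 3, but 3 = 3 (both equal 3). Transitivity holds for relations like <, <=, =, but not for !=.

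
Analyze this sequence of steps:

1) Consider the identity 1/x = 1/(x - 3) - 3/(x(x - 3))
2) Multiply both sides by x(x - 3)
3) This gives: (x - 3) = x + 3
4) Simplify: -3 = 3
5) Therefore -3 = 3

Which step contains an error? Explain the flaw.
Step 3: This gives: (x - 3) = x + 3

Step 3 makes a sign error when clearing denominators. Multiplying -3/(x(x - 3)) by x(x - 3) gives -3, not +3. The correct result is (x - 3) = x - 3, which is trivially true, not (x - 3) = x + 3. (Step 1 is a valid identity: 1/(x - 3) - 3/(x(x - 3)) = (x - 3)/(x(x - 3)) = 1/x.)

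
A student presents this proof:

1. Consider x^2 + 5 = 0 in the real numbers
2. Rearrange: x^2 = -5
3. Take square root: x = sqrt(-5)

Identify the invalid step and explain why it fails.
Step 3: Take square root: x = sqrt(-5)

Step 3 takes the square root of -5, which is negative. In the real number system, the square root of a negative number is undefined. The equation x^2 + 5 = 0 has no real solutions. Square roots of negative numbers only exist in the complex numbers.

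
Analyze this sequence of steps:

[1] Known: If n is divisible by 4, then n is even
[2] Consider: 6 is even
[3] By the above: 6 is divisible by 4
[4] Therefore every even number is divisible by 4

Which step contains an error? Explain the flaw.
Step 3: By the above: 6 is divisible by 4

Step 3 commits the fallacy of affirming the consequent. The known fact 'divisible by 4 → even' does NOT imply 'even → divisible by 4'. That would be the converse, which is false. For example, 6 is even but 6 ÷ 4 = 1.50, which is not an integer.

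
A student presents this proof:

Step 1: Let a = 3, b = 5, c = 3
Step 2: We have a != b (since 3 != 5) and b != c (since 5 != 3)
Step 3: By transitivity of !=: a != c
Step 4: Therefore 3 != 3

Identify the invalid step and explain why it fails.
Step 3: By transitivity of !=: a != c

Step 3 incorrectly applies transitivity to the '!=' relation. Transitivity states: if a R b and b R c, then a R c. However, '!=' is not transitive. Counterexample: 3 != 5 and 5 != 3, but 3 = 3 (both equal 3). Transitivity holds for relations like <, <=, =, but not for !=.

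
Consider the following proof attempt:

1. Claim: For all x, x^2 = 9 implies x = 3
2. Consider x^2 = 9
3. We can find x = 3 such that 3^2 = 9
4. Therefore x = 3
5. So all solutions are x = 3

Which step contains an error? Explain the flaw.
Step 4: Therefore x = 3

Step 4 incorrectly concludes that x = 3 is the only solution. The proof shows that x = 3 is A solution (existence), but does not show it is the ONLY solution (uniqueness). In fact, x = -3 is also a solution since (-3)^2 = 9. Finding one solution doesn't prove there are no others.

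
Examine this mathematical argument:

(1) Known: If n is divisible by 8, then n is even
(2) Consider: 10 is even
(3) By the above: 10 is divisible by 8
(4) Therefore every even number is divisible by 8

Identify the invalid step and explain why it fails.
Step 3: By the above: 10 is divisible by 8

Step 3 commits the fallacy of affirming the consequent. The known fact 'divisible by 8 → even' does NOT imply 'even → divisible by 8'. That would be the converse, which is false. For example, 10 is even but 10 ÷ 8 = 1.25, which is not an integer.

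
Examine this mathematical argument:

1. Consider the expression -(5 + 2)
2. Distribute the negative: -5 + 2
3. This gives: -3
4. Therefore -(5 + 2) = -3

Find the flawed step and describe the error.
Step 2: Distribute the negative: -5 + 2

Step 2 incorrectly distributes the negative sign. The correct distribution is -(5 + 2) = -5 - 2 = -7. The negative must be applied to both terms, not just the first. The error treats -(5 + 2) as -5 + 2, which equals -3 instead of -7.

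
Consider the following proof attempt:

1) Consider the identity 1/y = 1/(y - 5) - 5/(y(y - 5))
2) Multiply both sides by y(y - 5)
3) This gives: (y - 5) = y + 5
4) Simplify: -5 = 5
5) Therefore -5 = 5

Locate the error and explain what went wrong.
Step 3: This gives: (y - 5) = y + 5

Step 3 makes a sign error when clearing denominators. Multiplying -5/(y(y - 5)) by y(y - 5) gives -5, not +5. The correct result is (y - 5) = y - 5, which is trivially true, not (y - 5) = y + 5. (Step 1 is a valid identity: 1/(y - 5) - 5/(y(y - 5)) = (y - 5)/(y(y - 5)) = 1/y.)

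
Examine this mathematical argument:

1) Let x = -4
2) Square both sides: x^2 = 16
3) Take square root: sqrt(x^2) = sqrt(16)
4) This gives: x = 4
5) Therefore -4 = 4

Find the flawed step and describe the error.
Step 4: This gives: x = 4

Step 4 incorrectly states that sqrt(x^2) = x. The correct identity is sqrt(x^2) = |x|. Since x = -4 < 0, we have sqrt(x^2) = |-4| = 4, not x = -4.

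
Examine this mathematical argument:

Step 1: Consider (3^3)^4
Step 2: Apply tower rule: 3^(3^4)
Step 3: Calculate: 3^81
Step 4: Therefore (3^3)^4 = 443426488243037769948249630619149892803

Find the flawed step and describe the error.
Step 2: Apply tower rule: 3^(3^4)

Step 2 incorrectly states that (a^b)^c = a^(b^c). The correct rule is (a^b)^c = a^(b×c). The actual value is (3^3)^4 = 3^12 = 531441, not 3^81 = 443426488243037769948249630619149892803.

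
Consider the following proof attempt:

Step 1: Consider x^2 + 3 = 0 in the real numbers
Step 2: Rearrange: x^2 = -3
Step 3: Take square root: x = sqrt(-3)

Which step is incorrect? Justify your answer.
Step 3: Take square root: x = sqrt(-3)

Step 3 takes the square root of -3, which is negative. In the real number system, the square root of a negative number is undefined. The equation x^2 + 3 = 0 has no real solutions. Square roots of negative numbers only exist in the complex numbers.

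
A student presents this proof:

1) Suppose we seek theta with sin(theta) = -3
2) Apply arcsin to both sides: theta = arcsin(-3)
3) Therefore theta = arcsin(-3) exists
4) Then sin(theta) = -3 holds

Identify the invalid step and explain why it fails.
Step 2: Apply arcsin to both sides: theta = arcsin(-3)

Step 2 applies arcsin to -3. However, arcsin(x) is only defined for x in [-1, 1] because sin(theta) can only produce values in that range. Since |-3| > 1, arcsin(-3) is undefined. There is no angle whose sine equals -3.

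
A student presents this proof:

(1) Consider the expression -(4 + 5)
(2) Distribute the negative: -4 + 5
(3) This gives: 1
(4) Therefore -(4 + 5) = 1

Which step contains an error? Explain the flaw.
Step 2: Distribute the negative: -4 + 5

Step 2 incorrectly distributes the negative sign. The correct distribution is -(4 + 5) = -4 - 5 = -9. The negative must be applied to both terms, not just the first. The error treats -(4 + 5) as -4 + 5, which equals 1 instead of -9.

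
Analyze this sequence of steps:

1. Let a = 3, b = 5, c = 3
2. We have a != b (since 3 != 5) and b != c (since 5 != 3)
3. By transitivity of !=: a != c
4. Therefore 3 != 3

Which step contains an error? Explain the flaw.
Step 3: By transitivity of !=: a != c

Step 3 incorrectly applies transitivity to the '!=' relation. Transitivity states: if a R b and b R c, then a R c. However, '!=' is not transitive. Counterexample: 3 != 5 and 5 != 3, but 3 = 3 (both equal 3). Transitivity holds for relations like <, <=, =, but not for !=.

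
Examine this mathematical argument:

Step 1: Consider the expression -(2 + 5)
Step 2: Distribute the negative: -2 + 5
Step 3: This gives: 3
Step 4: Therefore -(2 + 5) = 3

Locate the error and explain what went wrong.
Step 2: Distribute the negative: -2 + 5

Step 2 incorrectly distributes the negative sign. The correct distribution is -(2 + 5) = -2 - 5 = -7. The negative must be applied to both terms, not just the first. The error treats -(2 + 5) as -2 + 5, which equals 3 instead of -7.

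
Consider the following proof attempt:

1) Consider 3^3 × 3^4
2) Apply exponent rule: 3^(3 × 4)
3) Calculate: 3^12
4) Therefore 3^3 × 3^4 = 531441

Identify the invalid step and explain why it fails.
Step 2: Apply exponent rule: 3^(3 × 4)

Step 2 incorrectly states that a^b × a^c = a^(b×c). The correct rule is a^b × a^c = a^(b+c). The actual value is 3^3 × 3^4 = 3^7 = 2187, not 3^12 = 531441.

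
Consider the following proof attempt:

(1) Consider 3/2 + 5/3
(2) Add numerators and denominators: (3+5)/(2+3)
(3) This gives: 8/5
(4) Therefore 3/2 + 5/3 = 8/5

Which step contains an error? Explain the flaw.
Step 2: Add numerators and denominators: (3+5)/(2+3)

Step 2 incorrectly adds fractions by separately adding numerators and denominators. This is wrong. The correct method requires a common denominator: 3/2 + 5/3 = (3×3 + 5×2)/(2×3) = 19/6 = 19/6. The method used gives 8/5, which is different.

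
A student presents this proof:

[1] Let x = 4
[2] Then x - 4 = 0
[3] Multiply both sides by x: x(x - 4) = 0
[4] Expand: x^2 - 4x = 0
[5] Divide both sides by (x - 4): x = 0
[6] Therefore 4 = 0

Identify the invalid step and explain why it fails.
Step 5: Divide both sides by (x - 4): x = 0

Step 5 divides both sides by (x - 4). However, since x = 4, we have (x - 4) = 0. Division by zero is undefined, making this step invalid.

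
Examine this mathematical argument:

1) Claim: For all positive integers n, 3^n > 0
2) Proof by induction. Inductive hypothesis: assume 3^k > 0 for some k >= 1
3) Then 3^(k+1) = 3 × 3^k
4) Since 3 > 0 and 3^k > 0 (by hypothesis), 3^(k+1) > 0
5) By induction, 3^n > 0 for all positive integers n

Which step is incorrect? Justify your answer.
Step 5: By induction, 3^n > 0 for all positive integers n

Step 5 concludes the proof by induction, but no base case was ever established. A valid induction proof requires: (1) a base case proving 3^1 > 0, and (2) an inductive step showing IF 3^k > 0 THEN 3^(k+1) > 0. Steps 2-4 correctly establish the inductive step, but without the base case the conclusion in step 5 does not follow.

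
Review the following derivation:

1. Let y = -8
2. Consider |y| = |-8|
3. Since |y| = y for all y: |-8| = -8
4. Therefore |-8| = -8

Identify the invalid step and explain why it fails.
Step 3: Since |y| = y for all y: |-8| = -8

Step 3 incorrectly states that |y| = y for all y. The correct definition is |y| = y when y >= 0, and |y| = -y when y < 0. Since -8 < 0, we have |-8| = -(-8) = 8, not -8.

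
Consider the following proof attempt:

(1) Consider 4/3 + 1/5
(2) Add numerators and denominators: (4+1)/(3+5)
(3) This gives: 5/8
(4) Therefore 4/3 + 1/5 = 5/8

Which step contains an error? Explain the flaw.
Step 2: Add numerators and denominators: (4+1)/(3+5)

Step 2 incorrectly adds fractions by separately adding numerators and denominators. This is wrong. The correct method requires a common denominator: 4/3 + 1/5 = (4×5 + 1×3)/(3×5) = 23/15 = 23/15. The method used gives 5/8, which is different.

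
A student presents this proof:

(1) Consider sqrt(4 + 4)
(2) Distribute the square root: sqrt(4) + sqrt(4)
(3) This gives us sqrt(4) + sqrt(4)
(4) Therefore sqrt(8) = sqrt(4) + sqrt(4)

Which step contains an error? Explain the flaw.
Step 2: Distribute the square root: sqrt(4) + sqrt(4)

Step 2 incorrectly 'distributes' the square root over addition. The square root function does not distribute: sqrt(a + b) ≠ sqrt(a) + sqrt(b). In fact, sqrt(4 + 4) = sqrt(8) ≈ 2.8284, while sqrt(4) + sqrt(4) ≈ 4.0000.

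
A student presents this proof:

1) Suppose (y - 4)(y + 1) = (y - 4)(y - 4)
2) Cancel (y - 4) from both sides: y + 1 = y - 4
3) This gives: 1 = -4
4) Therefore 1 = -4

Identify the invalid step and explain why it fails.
Step 2: Cancel (y - 4) from both sides: y + 1 = y - 4

Step 2 cancels (y - 4) from both sides. This is only valid if (y - 4) ≠ 0, i.e., y ≠ 4. When y = 4, both sides equal zero regardless of the other factors. The correct approach requires considering y = 4 as a separate case.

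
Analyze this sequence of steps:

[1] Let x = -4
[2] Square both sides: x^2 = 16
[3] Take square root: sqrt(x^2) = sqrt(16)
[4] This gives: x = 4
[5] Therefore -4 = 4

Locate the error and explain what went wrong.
Step 4: This gives: x = 4

Step 4 incorrectly states that sqrt(x^2) = x. The correct identity is sqrt(x^2) = |x|. Since x = -4 < 0, we have sqrt(x^2) = |-4| = 4, not x = -4.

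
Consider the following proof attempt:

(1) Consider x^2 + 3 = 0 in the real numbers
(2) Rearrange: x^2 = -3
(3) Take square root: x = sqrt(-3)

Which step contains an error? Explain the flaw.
Step 3: Take square root: x = sqrt(-3)

Step 3 takes the square root of -3, which is negative. In the real number system, the square root of a negative number is undefined. The equation x^2 + 3 = 0 has no real solutions. Square roots of negative numbers only exist in the complex numbers.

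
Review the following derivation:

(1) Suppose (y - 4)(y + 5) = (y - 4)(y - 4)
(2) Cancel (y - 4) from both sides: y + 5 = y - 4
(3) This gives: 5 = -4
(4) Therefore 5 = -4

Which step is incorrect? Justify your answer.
Step 2: Cancel (y - 4) from both sides: y + 5 = y - 4

Step 2 cancels (y - 4) from both sides. This is only valid if (y - 4) ≠ 0, i.e., y ≠ 4. When y = 4, both sides equal zero regardless of the other factors. The correct approach requires considering y = 4 as a separate case.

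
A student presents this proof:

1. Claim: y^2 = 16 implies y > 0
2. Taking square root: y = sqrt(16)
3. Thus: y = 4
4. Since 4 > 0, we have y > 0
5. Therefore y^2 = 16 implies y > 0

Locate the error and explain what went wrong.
Step 2: Taking square root: y = sqrt(16)

Step 2 takes the square root and assumes the positive root only. The equation y^2 = 16 actually has two solutions: y = 4 and y = -4. The proof silently assumes y > 0 without justification, then uses this assumption to conclude y > 0, which is circular. The counterexample y = -4 shows the claim is false.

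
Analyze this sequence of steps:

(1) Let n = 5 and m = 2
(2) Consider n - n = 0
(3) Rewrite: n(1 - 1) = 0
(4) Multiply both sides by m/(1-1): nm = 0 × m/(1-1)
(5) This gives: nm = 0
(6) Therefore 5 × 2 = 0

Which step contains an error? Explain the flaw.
Step 4: Multiply both sides by m/(1-1): nm = 0 × m/(1-1)

Step 4 multiplies both sides by m/(1-1). However, 1-1 = 0, so this is multiplication by m/0, which is undefined. We cannot multiply by an undefined expression.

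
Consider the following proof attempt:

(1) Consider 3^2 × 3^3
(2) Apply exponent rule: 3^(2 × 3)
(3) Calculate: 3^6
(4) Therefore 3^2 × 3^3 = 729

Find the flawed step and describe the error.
Step 2: Apply exponent rule: 3^(2 × 3)

Step 2 incorrectly states that a^b × a^c = a^(b×c). The correct rule is a^b × a^c = a^(b+c). The actual value is 3^2 × 3^3 = 3^5 = 243, not 3^6 = 729.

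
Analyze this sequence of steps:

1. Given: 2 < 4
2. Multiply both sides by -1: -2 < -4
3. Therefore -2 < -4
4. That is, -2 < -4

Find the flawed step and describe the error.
Step 2: Multiply both sides by -1: -2 < -4

Step 2 multiplies both sides by -1 but fails to reverse the inequality sign. When multiplying (or dividing) an inequality by a negative number, the direction must be reversed. Since 2 < 4, we should get -2 > -4, i.e., -2 > -4.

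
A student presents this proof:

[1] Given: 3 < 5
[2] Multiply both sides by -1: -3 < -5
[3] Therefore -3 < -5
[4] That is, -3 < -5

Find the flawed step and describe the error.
Step 2: Multiply both sides by -1: -3 < -5

Step 2 multiplies both sides by -1 but fails to reverse the inequality sign. When multiplying (or dividing) an inequality by a negative number, the direction must be reversed. Since 3 < 5, we should get -3 > -5, i.e., -3 > -5.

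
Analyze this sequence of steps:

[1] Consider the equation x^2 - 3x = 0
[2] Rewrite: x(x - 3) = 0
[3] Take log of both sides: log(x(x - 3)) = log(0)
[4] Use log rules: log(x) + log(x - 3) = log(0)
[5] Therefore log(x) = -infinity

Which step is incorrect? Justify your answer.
Step 3: Take log of both sides: log(x(x - 3)) = log(0)

Step 3 takes the logarithm of both sides, resulting in log(0) on the right side. The logarithm is only defined for positive numbers; log(0) is undefined (approaches negative infinity). This operation is invalid.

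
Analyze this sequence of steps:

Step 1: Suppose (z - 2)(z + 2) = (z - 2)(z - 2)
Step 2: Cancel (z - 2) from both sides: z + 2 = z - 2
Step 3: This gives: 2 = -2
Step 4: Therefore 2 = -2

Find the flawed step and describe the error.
Step 2: Cancel (z - 2) from both sides: z + 2 = z - 2

Step 2 cancels (z - 2) from both sides. This is only valid if (z - 2) ≠ 0, i.e., z ≠ 2. When z = 2, both sides equal zero regardless of the other factors. The correct approach requires considering z = 2 as a separate case.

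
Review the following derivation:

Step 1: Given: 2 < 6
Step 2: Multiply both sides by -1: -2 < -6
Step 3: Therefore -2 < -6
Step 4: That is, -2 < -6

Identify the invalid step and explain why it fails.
Step 2: Multiply both sides by -1: -2 < -6

Step 2 multiplies both sides by -1 but fails to reverse the inequality sign. When multiplying (or dividing) an inequality by a negative number, the direction must be reversed. Since 2 < 6, we should get -2 > -6, i.e., -2 > -6.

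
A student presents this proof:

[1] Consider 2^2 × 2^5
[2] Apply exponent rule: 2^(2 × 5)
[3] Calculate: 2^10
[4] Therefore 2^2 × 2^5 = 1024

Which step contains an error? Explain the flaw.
Step 2: Apply exponent rule: 2^(2 × 5)

Step 2 incorrectly states that a^b × a^c = a^(b×c). The correct rule is a^b × a^c = a^(b+c). The actual value is 2^2 × 2^5 = 2^7 = 128, not 2^10 = 1024.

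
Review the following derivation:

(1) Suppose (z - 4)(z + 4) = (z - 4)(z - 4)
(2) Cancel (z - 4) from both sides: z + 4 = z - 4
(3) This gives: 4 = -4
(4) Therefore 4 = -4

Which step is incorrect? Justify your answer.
Step 2: Cancel (z - 4) from both sides: z + 4 = z - 4

Step 2 cancels (z - 4) from both sides. This is only valid if (z - 4) ≠ 0, i.e., z ≠ 4. When z = 4, both sides equal zero regardless of the other factors. The correct approach requires considering z = 4 as a separate case.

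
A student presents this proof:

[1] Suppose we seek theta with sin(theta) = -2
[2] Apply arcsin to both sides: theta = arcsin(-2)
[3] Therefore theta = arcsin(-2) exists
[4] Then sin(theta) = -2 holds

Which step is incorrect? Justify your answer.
Step 2: Apply arcsin to both sides: theta = arcsin(-2)

Step 2 applies arcsin to -2. However, arcsin(x) is only defined for x in [-1, 1] because sin(theta) can only produce values in that range. Since |-2| > 1, arcsin(-2) is undefined. There is no angle whose sine equals -2.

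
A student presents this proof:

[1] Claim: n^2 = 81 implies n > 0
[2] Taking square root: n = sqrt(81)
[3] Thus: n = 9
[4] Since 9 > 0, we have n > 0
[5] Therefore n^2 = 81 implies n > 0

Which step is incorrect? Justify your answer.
Step 2: Taking square root: n = sqrt(81)

Step 2 takes the square root and assumes the positive root only. The equation n^2 = 81 actually has two solutions: n = 9 and n = -9. The proof silently assumes n > 0 without justification, then uses this assumption to conclude n > 0, which is circular. The counterexample n = -9 shows the claim is false.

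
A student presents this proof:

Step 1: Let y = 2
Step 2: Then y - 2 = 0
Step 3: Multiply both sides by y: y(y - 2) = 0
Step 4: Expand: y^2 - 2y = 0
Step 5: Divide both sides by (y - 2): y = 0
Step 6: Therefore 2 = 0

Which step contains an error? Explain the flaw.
Step 5: Divide both sides by (y - 2): y = 0

Step 5 divides both sides by (y - 2). However, since y = 2, we have (y - 2) = 0. Division by zero is undefined, making this step invalid.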